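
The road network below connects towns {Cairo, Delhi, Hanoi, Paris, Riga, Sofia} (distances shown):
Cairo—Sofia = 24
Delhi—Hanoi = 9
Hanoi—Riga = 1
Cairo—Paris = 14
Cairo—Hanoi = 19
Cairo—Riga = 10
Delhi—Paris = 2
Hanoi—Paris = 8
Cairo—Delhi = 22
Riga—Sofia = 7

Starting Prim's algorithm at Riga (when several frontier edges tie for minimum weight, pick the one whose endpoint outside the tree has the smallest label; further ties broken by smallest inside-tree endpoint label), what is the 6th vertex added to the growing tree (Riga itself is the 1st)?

Prim's algorithm from Riga:
Step 1: frontier [Hanoi—Riga 1, Riga—Sofia 7, Cairo—Riga 10] → take Hanoi—Riga (1); add Hanoi.
Step 2: frontier [Hanoi—Paris 8, Delhi—Hanoi 9, Cairo—Hanoi 19, Riga—Sofia 7, Cairo—Riga 10] → take Riga—Sofia (7); add Sofia.
Step 3: frontier [Hanoi—Paris 8, Delhi—Hanoi 9, Cairo—Hanoi 19, Cairo—Riga 10, Cairo—Sofia 24] → take Hanoi—Paris (8); add Paris.
Step 4: frontier [Delhi—Hanoi 9, Cairo—Hanoi 19, Delhi—Paris 2, Cairo—Paris 14, Cairo—Riga 10, Cairo—Sofia 24] → take Delhi—Paris (2); add Delhi.
Step 5: frontier [Cairo—Delhi 22, Cairo—Hanoi 19, Cairo—Paris 14, Cairo—Riga 10, Cairo—Sofia 24] → take Cairo—Riga (10); add Cairo.
Vertex order: Riga, Hanoi, Sofia, Paris, Delhi, Cairo. The 6th vertex is Cairo.

Cairo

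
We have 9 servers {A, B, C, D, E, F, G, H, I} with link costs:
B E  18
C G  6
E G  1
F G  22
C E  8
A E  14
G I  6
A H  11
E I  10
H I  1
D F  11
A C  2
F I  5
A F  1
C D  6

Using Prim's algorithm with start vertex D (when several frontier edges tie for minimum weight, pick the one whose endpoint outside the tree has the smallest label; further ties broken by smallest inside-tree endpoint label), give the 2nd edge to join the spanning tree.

A-C

Grow the tree from D using Prim:
Step 1: cheapest edge leaving the tree is C D (6); add C.
Step 2: cheapest edge leaving the tree is A C (2); add A.
Step 3: cheapest edge leaving the tree is A F (1); add F.
Step 4: cheapest edge leaving the tree is F I (5); add I.
Step 5: cheapest edge leaving the tree is H I (1); add H.
Step 6: cheapest edge leaving the tree is C G (6); add G.
Step 7: cheapest edge leaving the tree is E G (1); add E.
Step 8: cheapest edge leaving the tree is B E (18); add B.
The 2nd edge added is A C.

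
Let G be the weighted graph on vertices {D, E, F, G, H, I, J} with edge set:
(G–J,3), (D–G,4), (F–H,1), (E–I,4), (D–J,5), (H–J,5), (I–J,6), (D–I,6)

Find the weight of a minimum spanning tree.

Prim's algorithm from F:
Step 1: frontier [F–H 1] → take F–H (1); add H.
Step 2: frontier [H–J 5] → take H–J (5); add J.
Step 3: frontier [G–J 3, D–J 5, I–J 6] → take G–J (3); add G.
Step 4: frontier [D–G 4, D–J 5, I–J 6] → take D–G (4); add D.
Step 5: frontier [D–I 6, I–J 6] → take D–I (6); add I.
Step 6: frontier [E–I 4] → take E–I (4); add E.
MST edges: F–H, H–J, G–J, D–G, D–I, E–I; total weight 1+5+3+4+6+4 = 23.

23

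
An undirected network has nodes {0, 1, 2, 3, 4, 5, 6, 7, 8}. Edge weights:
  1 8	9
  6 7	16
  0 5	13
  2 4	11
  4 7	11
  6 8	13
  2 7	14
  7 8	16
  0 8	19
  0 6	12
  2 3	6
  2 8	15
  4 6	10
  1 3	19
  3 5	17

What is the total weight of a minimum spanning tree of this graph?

Prim, starting at 2.
Step 1: cheapest edge leaving the tree is 2 3 (6); add 3.
Step 2: cheapest edge leaving the tree is 2 4 (11); add 4.
Step 3: cheapest edge leaving the tree is 4 6 (10); add 6.
Step 4: cheapest edge leaving the tree is 4 7 (11); add 7.
Step 5: cheapest edge leaving the tree is 0 6 (12); add 0.
Step 6: cheapest edge leaving the tree is 0 5 (13); add 5.
Step 7: cheapest edge leaving the tree is 6 8 (13); add 8.
Step 8: cheapest edge leaving the tree is 1 8 (9); add 1.
MST edges: 2 3, 2 4, 4 6, 4 7, 0 6, 0 5, 6 8, 1 8; total weight 6+11+10+11+12+13+13+9 = 85.

85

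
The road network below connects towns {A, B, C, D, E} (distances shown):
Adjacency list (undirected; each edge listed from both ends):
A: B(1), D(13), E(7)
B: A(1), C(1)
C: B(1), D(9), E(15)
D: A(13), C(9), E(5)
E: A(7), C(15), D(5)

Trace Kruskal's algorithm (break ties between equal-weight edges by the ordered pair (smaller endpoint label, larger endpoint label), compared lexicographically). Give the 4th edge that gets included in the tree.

Kruskal's algorithm — process edges by increasing weight (ties by edge label):
A–B (1): add. Components now {A,B} {C} {D} {E}
B–C (1): add. Components now {A,B,C} {D} {E}
D–E (5): add. Components now {A,B,C} {D,E}
A–E (7): add. Components now {A,B,C,D,E}
The 4th edge added is A–E.

A-E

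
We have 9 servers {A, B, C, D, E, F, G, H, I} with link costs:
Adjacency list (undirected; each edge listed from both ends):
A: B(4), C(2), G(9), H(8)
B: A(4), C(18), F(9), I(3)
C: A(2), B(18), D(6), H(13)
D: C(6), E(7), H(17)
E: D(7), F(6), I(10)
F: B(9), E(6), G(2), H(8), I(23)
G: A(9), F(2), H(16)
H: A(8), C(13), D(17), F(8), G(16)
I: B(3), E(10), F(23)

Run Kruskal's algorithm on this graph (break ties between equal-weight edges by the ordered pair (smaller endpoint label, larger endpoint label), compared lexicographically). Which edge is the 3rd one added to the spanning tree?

Kruskal's algorithm — process edges by increasing weight (ties by edge label):
A—C (2): add — endpoints in different components.
F—G (2): add — endpoints in different components.
B—I (3): add — endpoints in different components.
A—B (4): add — endpoints in different components.
C—D (6): add — endpoints in different components.
E—F (6): add — endpoints in different components.
D—E (7): add — endpoints in different components.
A—H (8): add — endpoints in different components.
The 3rd edge added is B—I.

B-I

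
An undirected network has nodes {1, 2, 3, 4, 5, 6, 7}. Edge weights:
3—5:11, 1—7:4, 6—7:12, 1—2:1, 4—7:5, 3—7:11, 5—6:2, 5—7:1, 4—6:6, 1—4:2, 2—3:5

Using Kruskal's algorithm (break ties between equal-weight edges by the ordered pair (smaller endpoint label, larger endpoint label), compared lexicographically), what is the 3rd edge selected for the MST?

Kruskal's algorithm — process edges by increasing weight (ties by edge label):
1—2 (1): add. Components now {1,2} {3} {4} {5} {6} {7}
5—7 (1): add. Components now {1,2} {3} {4} {5,7} {6}
1—4 (2): add. Components now {1,2,4} {3} {5,7} {6}
5—6 (2): add. Components now {1,2,4} {3} {5,6,7}
1—7 (4): add. Components now {1,2,4,5,6,7} {3}
2—3 (5): add. Components now {1,2,3,4,5,6,7}
The 3rd edge added is 1—4.

1-4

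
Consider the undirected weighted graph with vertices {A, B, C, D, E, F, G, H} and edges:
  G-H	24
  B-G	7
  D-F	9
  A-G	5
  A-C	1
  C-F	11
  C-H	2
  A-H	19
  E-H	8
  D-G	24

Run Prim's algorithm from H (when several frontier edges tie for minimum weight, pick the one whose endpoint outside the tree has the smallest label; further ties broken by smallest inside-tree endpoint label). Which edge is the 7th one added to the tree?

Prim's algorithm from H:
Step 1: frontier [C-H 2, E-H 8, A-H 19, G-H 24] → take C-H (2); add C.
Step 2: frontier [A-C 1, C-F 11, E-H 8, A-H 19, G-H 24] → take A-C (1); add A.
Step 3: frontier [A-G 5, C-F 11, E-H 8, G-H 24] → take A-G (5); add G.
Step 4: frontier [C-F 11, B-G 7, D-G 24, E-H 8] → take B-G (7); add B.
Step 5: frontier [C-F 11, D-G 24, E-H 8] → take E-H (8); add E.
Step 6: frontier [C-F 11, D-G 24] → take C-F (11); add F.
Step 7: frontier [D-F 9, D-G 24] → take D-F (9); add D.
The 7th edge added is D-F.

D-F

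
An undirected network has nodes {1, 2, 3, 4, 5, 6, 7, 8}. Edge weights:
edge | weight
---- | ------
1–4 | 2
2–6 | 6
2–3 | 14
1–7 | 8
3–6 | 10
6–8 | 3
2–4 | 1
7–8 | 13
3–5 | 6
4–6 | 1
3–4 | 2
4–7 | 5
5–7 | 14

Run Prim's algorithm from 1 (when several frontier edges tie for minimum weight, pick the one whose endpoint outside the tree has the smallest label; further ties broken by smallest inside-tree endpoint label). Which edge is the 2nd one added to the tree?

2-4

Prim, starting at 1.
Step 1: cheapest edge leaving the tree is 1–4 (2); add 4.
Step 2: cheapest edge leaving the tree is 2–4 (1); add 2.
Step 3: cheapest edge leaving the tree is 4–6 (1); add 6.
Step 4: cheapest edge leaving the tree is 3–4 (2); add 3.
Step 5: cheapest edge leaving the tree is 6–8 (3); add 8.
Step 6: cheapest edge leaving the tree is 4–7 (5); add 7.
Step 7: cheapest edge leaving the tree is 3–5 (6); add 5.
The 2nd edge added is 2–4.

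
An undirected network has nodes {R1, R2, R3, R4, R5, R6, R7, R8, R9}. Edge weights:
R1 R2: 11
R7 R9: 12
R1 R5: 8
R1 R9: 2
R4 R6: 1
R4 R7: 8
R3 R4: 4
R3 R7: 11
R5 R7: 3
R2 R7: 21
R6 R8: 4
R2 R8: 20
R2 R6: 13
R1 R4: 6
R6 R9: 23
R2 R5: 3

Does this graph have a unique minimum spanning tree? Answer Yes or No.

Sort edges by weight, then run Kruskal:
R4 R6 (1): add — endpoints in different components.
R1 R9 (2): add — endpoints in different components.
R2 R5 (3): add — endpoints in different components.
R5 R7 (3): add — endpoints in different components.
R3 R4 (4): add — endpoints in different components.
R6 R8 (4): add — endpoints in different components.
R1 R4 (6): add — endpoints in different components.
R1 R5 (8): add — endpoints in different components.
Non-tree edge R4 R7 has weight 8, equal to the heaviest edge on its tree cycle — swapping gives another MST of the same weight. Not unique.

No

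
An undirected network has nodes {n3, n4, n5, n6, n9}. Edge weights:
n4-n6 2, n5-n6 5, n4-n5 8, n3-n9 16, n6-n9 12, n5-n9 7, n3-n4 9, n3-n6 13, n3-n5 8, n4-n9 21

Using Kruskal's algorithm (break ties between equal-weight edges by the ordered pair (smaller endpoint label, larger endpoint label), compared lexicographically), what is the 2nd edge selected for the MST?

n5-n6

Kruskal's algorithm — process edges by increasing weight (ties by edge label):
n4-n6 (2): add. Components now {n4,n6} {n5} {n9} {n3}
n5-n6 (5): add. Components now {n4,n5,n6} {n9} {n3}
n5-n9 (7): add. Components now {n4,n5,n6,n9} {n3}
n3-n5 (8): add. Components now {n3,n4,n5,n6,n9}
The 2nd edge added is n5-n6.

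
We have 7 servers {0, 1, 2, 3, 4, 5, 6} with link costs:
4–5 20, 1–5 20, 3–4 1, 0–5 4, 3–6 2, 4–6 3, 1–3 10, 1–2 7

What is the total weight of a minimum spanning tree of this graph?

44

Prim, starting at 2.
Step 1: frontier [1–2 7] → take 1–2 (7); add 1.
Step 2: frontier [1–3 10, 1–5 20] → take 1–3 (10); add 3.
Step 3: frontier [1–5 20, 3–4 1, 3–6 2] → take 3–4 (1); add 4.
Step 4: frontier [1–5 20, 3–6 2, 4–6 3, 4–5 20] → take 3–6 (2); add 6.
Step 5: frontier [1–5 20, 4–5 20] → take 1–5 (20); add 5.
Step 6: frontier [0–5 4] → take 0–5 (4); add 0.
MST edges: 1–2, 1–3, 3–4, 3–6, 1–5, 0–5; total weight 7+10+1+2+20+4 = 44.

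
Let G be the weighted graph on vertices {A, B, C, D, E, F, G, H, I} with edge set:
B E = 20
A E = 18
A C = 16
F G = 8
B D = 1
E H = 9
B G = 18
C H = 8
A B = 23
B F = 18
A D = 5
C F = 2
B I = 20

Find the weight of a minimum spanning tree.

Sort edges by weight, then run Kruskal:
B D (1): add — endpoints in different components.
C F (2): add — endpoints in different components.
A D (5): add — endpoints in different components.
C H (8): add — endpoints in different components.
F G (8): add — endpoints in different components.
E H (9): add — endpoints in different components.
A C (16): add — endpoints in different components.
A E (18): skip — A and E already connected.
B F (18): skip — B and F already connected.
B G (18): skip — B and G already connected.
B E (20): skip — B and E already connected.
B I (20): add — endpoints in different components.
MST edges: B D, C F, A D, C H, F G, E H, A C, B I; total weight 1+2+5+8+8+9+16+20 = 69.

69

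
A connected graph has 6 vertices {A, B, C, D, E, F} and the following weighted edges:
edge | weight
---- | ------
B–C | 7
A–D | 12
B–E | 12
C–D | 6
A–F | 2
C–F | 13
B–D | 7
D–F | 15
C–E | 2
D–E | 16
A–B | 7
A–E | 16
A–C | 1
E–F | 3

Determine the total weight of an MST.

18

Kruskal's algorithm — process edges by increasing weight (ties by edge label):
A–C (1): add. Components now {A,C} {B} {D} {E} {F}
A–F (2): add. Components now {A,C,F} {B} {D} {E}
C–E (2): add. Components now {A,C,E,F} {B} {D}
E–F (3): skip — E and F already connected.
C–D (6): add. Components now {A,C,D,E,F} {B}
A–B (7): add. Components now {A,B,C,D,E,F}
MST edges: A–C, A–F, C–E, C–D, A–B; total weight 1+2+2+6+7 = 18.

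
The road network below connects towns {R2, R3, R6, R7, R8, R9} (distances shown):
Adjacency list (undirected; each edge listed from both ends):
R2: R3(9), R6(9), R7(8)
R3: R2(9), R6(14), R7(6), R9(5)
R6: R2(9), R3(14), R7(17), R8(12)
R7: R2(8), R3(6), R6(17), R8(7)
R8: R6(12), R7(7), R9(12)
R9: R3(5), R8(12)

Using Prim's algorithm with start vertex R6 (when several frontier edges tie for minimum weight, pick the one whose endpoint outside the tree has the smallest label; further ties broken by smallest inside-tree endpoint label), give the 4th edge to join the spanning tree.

R3-R9

Grow the tree from R6 using Prim:
Step 1: cheapest edge leaving the tree is R2-R6 (9); add R2.
Step 2: cheapest edge leaving the tree is R2-R7 (8); add R7.
Step 3: cheapest edge leaving the tree is R3-R7 (6); add R3.
Step 4: cheapest edge leaving the tree is R3-R9 (5); add R9.
Step 5: cheapest edge leaving the tree is R7-R8 (7); add R8.
The 4th edge added is R3-R9.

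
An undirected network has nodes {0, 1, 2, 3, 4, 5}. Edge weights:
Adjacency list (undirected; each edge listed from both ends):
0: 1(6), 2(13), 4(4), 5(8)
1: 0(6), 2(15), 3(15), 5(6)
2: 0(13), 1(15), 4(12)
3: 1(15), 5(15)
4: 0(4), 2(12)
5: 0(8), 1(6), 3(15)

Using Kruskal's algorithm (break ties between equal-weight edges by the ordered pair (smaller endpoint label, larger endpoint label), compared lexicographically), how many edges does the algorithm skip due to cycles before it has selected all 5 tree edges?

3

Kruskal's algorithm — process edges by increasing weight (ties by edge label):
0-4 (4): add — endpoints in different components.
0-1 (6): add — endpoints in different components.
1-5 (6): add — endpoints in different components.
0-5 (8): skip — 0 and 5 already connected.
2-4 (12): add — endpoints in different components.
0-2 (13): skip — 0 and 2 already connected.
1-2 (15): skip — 1 and 2 already connected.
1-3 (15): add — endpoints in different components.
Edges rejected before the tree was complete: 3.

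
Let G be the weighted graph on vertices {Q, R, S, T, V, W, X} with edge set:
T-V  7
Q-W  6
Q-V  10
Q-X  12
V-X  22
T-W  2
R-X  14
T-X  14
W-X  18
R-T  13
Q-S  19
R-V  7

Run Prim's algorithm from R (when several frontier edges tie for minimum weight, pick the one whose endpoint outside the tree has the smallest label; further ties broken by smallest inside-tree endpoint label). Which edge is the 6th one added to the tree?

Q-S

Grow the tree from R using Prim:
Step 1: frontier [R-V 7, R-T 13, R-X 14] → take R-V (7); add V.
Step 2: frontier [R-T 13, R-X 14, T-V 7, Q-V 10, V-X 22] → take T-V (7); add T.
Step 3: frontier [R-X 14, T-W 2, T-X 14, Q-V 10, V-X 22] → take T-W (2); add W.
Step 4: frontier [R-X 14, T-X 14, Q-V 10, V-X 22, Q-W 6, W-X 18] → take Q-W (6); add Q.
Step 5: frontier [Q-X 12, Q-S 19, R-X 14, T-X 14, V-X 22, W-X 18] → take Q-X (12); add X.
Step 6: frontier [Q-S 19] → take Q-S (19); add S.
The 6th edge added is Q-S.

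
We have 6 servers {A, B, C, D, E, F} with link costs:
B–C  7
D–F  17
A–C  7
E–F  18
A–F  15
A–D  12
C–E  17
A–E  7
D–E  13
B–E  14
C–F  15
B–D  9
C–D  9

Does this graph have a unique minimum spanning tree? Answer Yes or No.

No

Kruskal: consider edges lightest-first.
A–C (7): add — endpoints in different components.
A–E (7): add — endpoints in different components.
B–C (7): add — endpoints in different components.
B–D (9): add — endpoints in different components.
C–D (9): skip — C and D already connected.
A–D (12): skip — A and D already connected.
D–E (13): skip — D and E already connected.
B–E (14): skip — B and E already connected.
A–F (15): add — endpoints in different components.
Non-tree edge C–F has weight 15, equal to the heaviest edge on its tree cycle — swapping gives another MST of the same weight. Not unique.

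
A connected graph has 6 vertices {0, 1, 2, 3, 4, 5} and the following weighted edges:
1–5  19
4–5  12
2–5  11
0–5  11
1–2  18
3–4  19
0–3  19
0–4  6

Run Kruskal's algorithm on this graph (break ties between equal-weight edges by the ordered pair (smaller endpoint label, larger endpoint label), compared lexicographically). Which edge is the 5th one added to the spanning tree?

Sort edges by weight, then run Kruskal:
0–4 (6): add. Components now {0,4} {1} {2} {3} {5}
0–5 (11): add. Components now {0,4,5} {1} {2} {3}
2–5 (11): add. Components now {0,2,4,5} {1} {3}
4–5 (12): skip — 4 and 5 already connected.
1–2 (18): add. Components now {0,1,2,4,5} {3}
0–3 (19): add. Components now {0,1,2,3,4,5}
The 5th edge added is 0–3.

0-3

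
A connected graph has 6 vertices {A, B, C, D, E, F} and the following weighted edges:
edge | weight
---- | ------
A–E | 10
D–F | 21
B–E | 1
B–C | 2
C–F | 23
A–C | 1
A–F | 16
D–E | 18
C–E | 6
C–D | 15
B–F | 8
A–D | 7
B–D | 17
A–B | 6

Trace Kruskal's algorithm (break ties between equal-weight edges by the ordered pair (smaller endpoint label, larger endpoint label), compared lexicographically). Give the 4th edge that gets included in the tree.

A-D

Kruskal: consider edges lightest-first.
A–C (1): add. Components now {A,C} {B} {D} {E} {F}
B–E (1): add. Components now {A,C} {B,E} {D} {F}
B–C (2): add. Components now {A,B,C,E} {D} {F}
A–B (6): skip — A and B already connected.
C–E (6): skip — C and E already connected.
A–D (7): add. Components now {A,B,C,D,E} {F}
B–F (8): add. Components now {A,B,C,D,E,F}
The 4th edge added is A–D.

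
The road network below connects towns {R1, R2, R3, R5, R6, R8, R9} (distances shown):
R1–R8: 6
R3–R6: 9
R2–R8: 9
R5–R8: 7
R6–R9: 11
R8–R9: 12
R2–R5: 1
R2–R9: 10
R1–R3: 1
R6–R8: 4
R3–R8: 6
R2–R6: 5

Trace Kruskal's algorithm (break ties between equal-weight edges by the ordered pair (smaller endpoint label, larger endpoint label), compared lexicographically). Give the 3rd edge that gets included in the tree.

R6-R8

Kruskal: consider edges lightest-first.
R1–R3 (1): add — endpoints in different components.
R2–R5 (1): add — endpoints in different components.
R6–R8 (4): add — endpoints in different components.
R2–R6 (5): add — endpoints in different components.
R1–R8 (6): add — endpoints in different components.
R3–R8 (6): skip — R3 and R8 already connected.
R5–R8 (7): skip — R5 and R8 already connected.
R2–R8 (9): skip — R2 and R8 already connected.
R3–R6 (9): skip — R6 and R3 already connected.
R2–R9 (10): add — endpoints in different components.
The 3rd edge added is R6–R8.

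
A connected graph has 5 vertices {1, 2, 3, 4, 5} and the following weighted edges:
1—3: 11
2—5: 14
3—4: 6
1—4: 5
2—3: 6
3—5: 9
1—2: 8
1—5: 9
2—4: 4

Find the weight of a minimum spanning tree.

Sort edges by weight, then run Kruskal:
2—4 (4): add. Components now {1} {2,4} {3} {5}
1—4 (5): add. Components now {1,2,4} {3} {5}
2—3 (6): add. Components now {1,2,3,4} {5}
3—4 (6): skip — 3 and 4 already connected.
1—2 (8): skip — 1 and 2 already connected.
1—5 (9): add. Components now {1,2,3,4,5}
MST edges: 2—4, 1—4, 2—3, 1—5; total weight 4+5+6+9 = 24.

24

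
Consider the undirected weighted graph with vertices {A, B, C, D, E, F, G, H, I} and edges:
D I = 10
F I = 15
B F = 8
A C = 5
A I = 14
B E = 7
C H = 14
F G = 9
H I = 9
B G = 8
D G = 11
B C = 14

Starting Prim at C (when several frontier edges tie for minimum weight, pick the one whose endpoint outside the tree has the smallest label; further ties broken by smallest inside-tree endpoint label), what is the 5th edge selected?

Grow the tree from C using Prim:
Step 1: frontier [A C 5, B C 14, C H 14] → take A C (5); add A.
Step 2: frontier [A I 14, B C 14, C H 14] → take B C (14); add B.
Step 3: frontier [A I 14, B E 7, B F 8, B G 8, C H 14] → take B E (7); add E.
Step 4: frontier [A I 14, B F 8, B G 8, C H 14] → take B F (8); add F.
Step 5: frontier [A I 14, B G 8, C H 14, F G 9, F I 15] → take B G (8); add G.
Step 6: frontier [A I 14, C H 14, F I 15, D G 11] → take D G (11); add D.
Step 7: frontier [A I 14, C H 14, D I 10, F I 15] → take D I (10); add I.
Step 8: frontier [C H 14, H I 9] → take H I (9); add H.
The 5th edge added is B G.

B-G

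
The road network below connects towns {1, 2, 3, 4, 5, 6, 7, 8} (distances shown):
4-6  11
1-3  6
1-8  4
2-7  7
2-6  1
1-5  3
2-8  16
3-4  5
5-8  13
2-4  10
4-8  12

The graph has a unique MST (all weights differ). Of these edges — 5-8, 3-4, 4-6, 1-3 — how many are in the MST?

2

Kruskal: consider edges lightest-first.
2-6 (1): add — endpoints in different components.
1-5 (3): add — endpoints in different components.
1-8 (4): add — endpoints in different components.
3-4 (5): add — endpoints in different components.
1-3 (6): add — endpoints in different components.
2-7 (7): add — endpoints in different components.
2-4 (10): add — endpoints in different components.
MST edge set: {2-6, 1-5, 1-8, 3-4, 1-3, 2-7, 2-4}.
Of the listed edges, {3-4, 1-3} are in the MST → 2.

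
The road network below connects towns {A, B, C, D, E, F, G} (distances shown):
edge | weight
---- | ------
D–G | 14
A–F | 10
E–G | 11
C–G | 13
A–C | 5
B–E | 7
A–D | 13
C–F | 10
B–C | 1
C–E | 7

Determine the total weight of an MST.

47

Prim, starting at A.
Step 1: frontier [A–C 5, A–F 10, A–D 13] → take A–C (5); add C.
Step 2: frontier [A–F 10, A–D 13, B–C 1, C–E 7, C–F 10, C–G 13] → take B–C (1); add B.
Step 3: frontier [A–F 10, A–D 13, B–E 7, C–E 7, C–F 10, C–G 13] → take B–E (7); add E.
Step 4: frontier [A–F 10, A–D 13, C–F 10, C–G 13, E–G 11] → take A–F (10); add F.
Step 5: frontier [A–D 13, C–G 13, E–G 11] → take E–G (11); add G.
Step 6: frontier [A–D 13, D–G 14] → take A–D (13); add D.
MST edges: A–C, B–C, B–E, A–F, E–G, A–D; total weight 5+1+7+10+11+13 = 47.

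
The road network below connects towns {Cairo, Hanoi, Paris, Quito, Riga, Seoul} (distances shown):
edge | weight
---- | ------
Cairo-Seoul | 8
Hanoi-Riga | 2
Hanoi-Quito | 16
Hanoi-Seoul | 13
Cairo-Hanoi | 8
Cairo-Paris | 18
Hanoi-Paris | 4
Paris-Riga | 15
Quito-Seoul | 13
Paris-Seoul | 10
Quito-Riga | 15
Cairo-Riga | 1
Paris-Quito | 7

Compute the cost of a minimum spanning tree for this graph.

22

Sort edges by weight, then run Kruskal:
Cairo-Riga (1): add — endpoints in different components.
Hanoi-Riga (2): add — endpoints in different components.
Hanoi-Paris (4): add — endpoints in different components.
Paris-Quito (7): add — endpoints in different components.
Cairo-Hanoi (8): skip — Cairo and Hanoi already connected.
Cairo-Seoul (8): add — endpoints in different components.
MST edges: Cairo-Riga, Hanoi-Riga, Hanoi-Paris, Paris-Quito, Cairo-Seoul; total weight 1+2+4+7+8 = 22.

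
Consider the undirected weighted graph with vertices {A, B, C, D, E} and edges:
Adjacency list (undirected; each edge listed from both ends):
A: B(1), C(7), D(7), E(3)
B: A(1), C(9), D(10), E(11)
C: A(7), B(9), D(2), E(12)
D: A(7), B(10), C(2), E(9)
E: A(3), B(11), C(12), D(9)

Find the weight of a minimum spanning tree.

Prim's algorithm from A:
Step 1: frontier [A—B 1, A—E 3, A—C 7, A—D 7] → take A—B (1); add B.
Step 2: frontier [A—E 3, A—C 7, A—D 7, B—C 9, B—D 10, B—E 11] → take A—E (3); add E.
Step 3: frontier [A—C 7, A—D 7, B—C 9, B—D 10, D—E 9, C—E 12] → take A—C (7); add C.
Step 4: frontier [A—D 7, B—D 10, C—D 2, D—E 9] → take C—D (2); add D.
MST edges: A—B, A—E, A—C, C—D; total weight 1+3+7+2 = 13.

13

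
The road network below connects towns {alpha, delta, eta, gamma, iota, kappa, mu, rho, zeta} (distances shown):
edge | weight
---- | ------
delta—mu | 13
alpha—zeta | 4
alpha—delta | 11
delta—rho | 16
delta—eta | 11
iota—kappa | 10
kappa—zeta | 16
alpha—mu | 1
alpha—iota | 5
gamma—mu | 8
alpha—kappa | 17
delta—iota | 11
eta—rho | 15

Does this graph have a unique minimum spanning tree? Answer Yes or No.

No

Kruskal: consider edges lightest-first.
alpha—mu (1): add — endpoints in different components.
alpha—zeta (4): add — endpoints in different components.
alpha—iota (5): add — endpoints in different components.
gamma—mu (8): add — endpoints in different components.
iota—kappa (10): add — endpoints in different components.
alpha—delta (11): add — endpoints in different components.
delta—eta (11): add — endpoints in different components.
delta—iota (11): skip — iota and delta already connected.
delta—mu (13): skip — mu and delta already connected.
eta—rho (15): add — endpoints in different components.
Non-tree edge delta—iota has weight 11, equal to the heaviest edge on its tree cycle — swapping gives another MST of the same weight. Not unique.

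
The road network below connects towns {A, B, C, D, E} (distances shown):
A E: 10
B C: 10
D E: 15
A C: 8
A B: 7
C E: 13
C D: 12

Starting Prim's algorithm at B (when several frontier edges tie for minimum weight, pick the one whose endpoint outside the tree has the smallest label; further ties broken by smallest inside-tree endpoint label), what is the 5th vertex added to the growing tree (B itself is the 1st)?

Prim's algorithm from B:
Step 1: frontier [A B 7, B C 10] → take A B (7); add A.
Step 2: frontier [A C 8, A E 10, B C 10] → take A C (8); add C.
Step 3: frontier [A E 10, C D 12, C E 13] → take A E (10); add E.
Step 4: frontier [C D 12, D E 15] → take C D (12); add D.
Vertex order: B, A, C, E, D. The 5th vertex is D.

D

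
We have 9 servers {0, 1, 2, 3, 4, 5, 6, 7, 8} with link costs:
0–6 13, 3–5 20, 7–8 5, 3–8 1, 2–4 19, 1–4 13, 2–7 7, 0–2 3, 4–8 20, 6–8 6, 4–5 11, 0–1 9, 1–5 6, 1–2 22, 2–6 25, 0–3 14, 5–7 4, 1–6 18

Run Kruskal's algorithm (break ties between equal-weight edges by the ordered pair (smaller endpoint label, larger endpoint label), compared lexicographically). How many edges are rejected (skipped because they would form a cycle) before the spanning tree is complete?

1

Kruskal: consider edges lightest-first.
3–8 (1): add — endpoints in different components.
0–2 (3): add — endpoints in different components.
5–7 (4): add — endpoints in different components.
7–8 (5): add — endpoints in different components.
1–5 (6): add — endpoints in different components.
6–8 (6): add — endpoints in different components.
2–7 (7): add — endpoints in different components.
0–1 (9): skip — 0 and 1 already connected.
4–5 (11): add — endpoints in different components.
Edges rejected before the tree was complete: 1.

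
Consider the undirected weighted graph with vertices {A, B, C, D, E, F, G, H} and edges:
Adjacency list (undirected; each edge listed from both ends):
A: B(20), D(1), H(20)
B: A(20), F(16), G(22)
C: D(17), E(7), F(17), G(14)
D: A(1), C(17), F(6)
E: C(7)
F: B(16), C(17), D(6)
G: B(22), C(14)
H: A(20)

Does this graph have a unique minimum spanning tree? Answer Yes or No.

Sort edges by weight, then run Kruskal:
A D (1): add — endpoints in different components.
D F (6): add — endpoints in different components.
C E (7): add — endpoints in different components.
C G (14): add — endpoints in different components.
B F (16): add — endpoints in different components.
C D (17): add — endpoints in different components.
C F (17): skip — C and F already connected.
A B (20): skip — A and B already connected.
A H (20): add — endpoints in different components.
Non-tree edge C F has weight 17, equal to the heaviest edge on its tree cycle — swapping gives another MST of the same weight. Not unique.

No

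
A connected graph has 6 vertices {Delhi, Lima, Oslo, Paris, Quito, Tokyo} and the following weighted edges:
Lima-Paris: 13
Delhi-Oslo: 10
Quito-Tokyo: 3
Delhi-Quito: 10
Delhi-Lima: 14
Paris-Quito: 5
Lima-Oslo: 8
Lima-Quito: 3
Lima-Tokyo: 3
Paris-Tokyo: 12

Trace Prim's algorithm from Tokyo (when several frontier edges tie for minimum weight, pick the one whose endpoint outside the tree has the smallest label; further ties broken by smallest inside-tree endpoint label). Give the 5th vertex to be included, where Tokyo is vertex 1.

Prim's algorithm from Tokyo:
Step 1: cheapest edge leaving the tree is Lima-Tokyo (3); add Lima.
Step 2: cheapest edge leaving the tree is Lima-Quito (3); add Quito.
Step 3: cheapest edge leaving the tree is Paris-Quito (5); add Paris.
Step 4: cheapest edge leaving the tree is Lima-Oslo (8); add Oslo.
Step 5: cheapest edge leaving the tree is Delhi-Oslo (10); add Delhi.
Vertex order: Tokyo, Lima, Quito, Paris, Oslo, Delhi. The 5th vertex is Oslo.

Oslo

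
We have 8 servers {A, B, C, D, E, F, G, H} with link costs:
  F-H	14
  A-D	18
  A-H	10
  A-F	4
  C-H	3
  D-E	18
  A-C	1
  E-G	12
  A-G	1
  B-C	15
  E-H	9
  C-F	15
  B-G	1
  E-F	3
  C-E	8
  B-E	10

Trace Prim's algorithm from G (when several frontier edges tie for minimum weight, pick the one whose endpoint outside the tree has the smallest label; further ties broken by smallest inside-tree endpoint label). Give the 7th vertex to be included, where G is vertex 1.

E

Grow the tree from G using Prim:
Step 1: cheapest edge leaving the tree is A-G (1); add A.
Step 2: cheapest edge leaving the tree is B-G (1); add B.
Step 3: cheapest edge leaving the tree is A-C (1); add C.
Step 4: cheapest edge leaving the tree is C-H (3); add H.
Step 5: cheapest edge leaving the tree is A-F (4); add F.
Step 6: cheapest edge leaving the tree is E-F (3); add E.
Step 7: cheapest edge leaving the tree is A-D (18); add D.
Vertex order: G, A, B, C, H, F, E, D. The 7th vertex is E.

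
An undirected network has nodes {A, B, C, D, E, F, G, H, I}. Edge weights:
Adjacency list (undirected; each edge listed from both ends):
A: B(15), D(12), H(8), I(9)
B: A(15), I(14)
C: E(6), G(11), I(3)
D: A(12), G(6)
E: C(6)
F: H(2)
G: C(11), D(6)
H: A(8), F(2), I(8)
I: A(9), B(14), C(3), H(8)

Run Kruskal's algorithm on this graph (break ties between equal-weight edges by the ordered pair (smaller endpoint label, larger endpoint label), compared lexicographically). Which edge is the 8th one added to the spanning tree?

Kruskal: consider edges lightest-first.
F H (2): add — endpoints in different components.
C I (3): add — endpoints in different components.
C E (6): add — endpoints in different components.
D G (6): add — endpoints in different components.
A H (8): add — endpoints in different components.
H I (8): add — endpoints in different components.
A I (9): skip — A and I already connected.
C G (11): add — endpoints in different components.
A D (12): skip — A and D already connected.
B I (14): add — endpoints in different components.
The 8th edge added is B I.

B-I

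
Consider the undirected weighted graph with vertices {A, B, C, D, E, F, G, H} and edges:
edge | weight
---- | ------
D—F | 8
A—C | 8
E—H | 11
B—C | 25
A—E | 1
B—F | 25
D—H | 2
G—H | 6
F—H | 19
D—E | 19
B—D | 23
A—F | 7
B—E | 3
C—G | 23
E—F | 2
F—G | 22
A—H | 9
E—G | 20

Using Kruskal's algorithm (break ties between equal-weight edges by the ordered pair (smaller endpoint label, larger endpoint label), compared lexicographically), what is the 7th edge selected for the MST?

D-F

Kruskal's algorithm — process edges by increasing weight (ties by edge label):
A—E (1): add — endpoints in different components.
D—H (2): add — endpoints in different components.
E—F (2): add — endpoints in different components.
B—E (3): add — endpoints in different components.
G—H (6): add — endpoints in different components.
A—F (7): skip — A and F already connected.
A—C (8): add — endpoints in different components.
D—F (8): add — endpoints in different components.
The 7th edge added is D—F.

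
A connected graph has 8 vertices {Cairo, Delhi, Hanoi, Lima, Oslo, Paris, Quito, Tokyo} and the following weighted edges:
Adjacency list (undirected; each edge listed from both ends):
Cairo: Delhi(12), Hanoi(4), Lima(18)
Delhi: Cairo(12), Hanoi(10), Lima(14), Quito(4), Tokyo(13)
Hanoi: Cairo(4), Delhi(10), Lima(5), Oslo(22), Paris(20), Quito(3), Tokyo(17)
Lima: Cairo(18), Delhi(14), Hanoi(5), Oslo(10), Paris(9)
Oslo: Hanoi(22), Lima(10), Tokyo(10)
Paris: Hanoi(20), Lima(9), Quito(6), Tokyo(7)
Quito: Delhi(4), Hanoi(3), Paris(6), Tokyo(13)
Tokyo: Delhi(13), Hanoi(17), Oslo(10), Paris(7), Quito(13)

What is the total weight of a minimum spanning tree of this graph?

39

Grow the tree from Hanoi using Prim:
Step 1: cheapest edge leaving the tree is Hanoi—Quito (3); add Quito.
Step 2: cheapest edge leaving the tree is Cairo—Hanoi (4); add Cairo.
Step 3: cheapest edge leaving the tree is Delhi—Quito (4); add Delhi.
Step 4: cheapest edge leaving the tree is Hanoi—Lima (5); add Lima.
Step 5: cheapest edge leaving the tree is Paris—Quito (6); add Paris.
Step 6: cheapest edge leaving the tree is Paris—Tokyo (7); add Tokyo.
Step 7: cheapest edge leaving the tree is Lima—Oslo (10); add Oslo.
MST edges: Hanoi—Quito, Cairo—Hanoi, Delhi—Quito, Hanoi—Lima, Paris—Quito, Paris—Tokyo, Lima—Oslo; total weight 3+4+4+5+6+7+10 = 39.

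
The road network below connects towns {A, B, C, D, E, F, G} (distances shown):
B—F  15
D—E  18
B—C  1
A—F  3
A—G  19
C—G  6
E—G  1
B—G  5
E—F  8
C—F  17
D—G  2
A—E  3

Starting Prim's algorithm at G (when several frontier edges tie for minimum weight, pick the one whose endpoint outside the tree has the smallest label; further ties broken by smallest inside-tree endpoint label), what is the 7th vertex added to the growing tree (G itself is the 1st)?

C

Prim, starting at G.
Step 1: frontier [E—G 1, D—G 2, B—G 5, C—G 6, A—G 19] → take E—G (1); add E.
Step 2: frontier [A—E 3, E—F 8, D—E 18, D—G 2, B—G 5, C—G 6, A—G 19] → take D—G (2); add D.
Step 3: frontier [A—E 3, E—F 8, B—G 5, C—G 6, A—G 19] → take A—E (3); add A.
Step 4: frontier [A—F 3, E—F 8, B—G 5, C—G 6] → take A—F (3); add F.
Step 5: frontier [B—F 15, C—F 17, B—G 5, C—G 6] → take B—G (5); add B.
Step 6: frontier [B—C 1, C—F 17, C—G 6] → take B—C (1); add C.
Vertex order: G, E, D, A, F, B, C. The 7th vertex is C.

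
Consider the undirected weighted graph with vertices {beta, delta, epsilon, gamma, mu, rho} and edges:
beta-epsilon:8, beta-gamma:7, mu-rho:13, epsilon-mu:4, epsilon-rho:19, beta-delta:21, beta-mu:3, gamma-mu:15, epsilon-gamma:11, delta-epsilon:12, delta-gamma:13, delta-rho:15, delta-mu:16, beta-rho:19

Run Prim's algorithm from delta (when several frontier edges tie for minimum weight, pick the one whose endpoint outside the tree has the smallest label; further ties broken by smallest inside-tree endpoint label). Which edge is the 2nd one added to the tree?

epsilon-mu

Grow the tree from delta using Prim:
Step 1: cheapest edge leaving the tree is delta-epsilon (12); add epsilon.
Step 2: cheapest edge leaving the tree is epsilon-mu (4); add mu.
Step 3: cheapest edge leaving the tree is beta-mu (3); add beta.
Step 4: cheapest edge leaving the tree is beta-gamma (7); add gamma.
Step 5: cheapest edge leaving the tree is mu-rho (13); add rho.
The 2nd edge added is epsilon-mu.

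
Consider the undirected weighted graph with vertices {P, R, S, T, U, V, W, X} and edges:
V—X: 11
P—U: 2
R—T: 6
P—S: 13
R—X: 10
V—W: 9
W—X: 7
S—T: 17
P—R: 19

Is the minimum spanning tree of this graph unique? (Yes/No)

Sort edges by weight, then run Kruskal:
P—U (2): add — endpoints in different components.
R—T (6): add — endpoints in different components.
W—X (7): add — endpoints in different components.
V—W (9): add — endpoints in different components.
R—X (10): add — endpoints in different components.
V—X (11): skip — X and V already connected.
P—S (13): add — endpoints in different components.
S—T (17): add — endpoints in different components.
Every non-tree edge has weight strictly greater than the heaviest edge on the tree path between its endpoints, so the MST is unique.

Yes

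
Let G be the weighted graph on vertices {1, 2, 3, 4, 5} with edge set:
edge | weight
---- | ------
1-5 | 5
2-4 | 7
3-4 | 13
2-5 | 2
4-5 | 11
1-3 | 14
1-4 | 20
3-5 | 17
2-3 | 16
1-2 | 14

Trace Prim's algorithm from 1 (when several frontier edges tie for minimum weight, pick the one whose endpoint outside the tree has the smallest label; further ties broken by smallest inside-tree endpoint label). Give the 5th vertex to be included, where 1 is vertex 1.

3

Prim, starting at 1.
Step 1: frontier [1-5 5, 1-2 14, 1-3 14, 1-4 20] → take 1-5 (5); add 5.
Step 2: frontier [1-2 14, 1-3 14, 1-4 20, 2-5 2, 4-5 11, 3-5 17] → take 2-5 (2); add 2.
Step 3: frontier [1-3 14, 1-4 20, 2-4 7, 2-3 16, 4-5 11, 3-5 17] → take 2-4 (7); add 4.
Step 4: frontier [1-3 14, 2-3 16, 3-4 13, 3-5 17] → take 3-4 (13); add 3.
Vertex order: 1, 5, 2, 4, 3. The 5th vertex is 3.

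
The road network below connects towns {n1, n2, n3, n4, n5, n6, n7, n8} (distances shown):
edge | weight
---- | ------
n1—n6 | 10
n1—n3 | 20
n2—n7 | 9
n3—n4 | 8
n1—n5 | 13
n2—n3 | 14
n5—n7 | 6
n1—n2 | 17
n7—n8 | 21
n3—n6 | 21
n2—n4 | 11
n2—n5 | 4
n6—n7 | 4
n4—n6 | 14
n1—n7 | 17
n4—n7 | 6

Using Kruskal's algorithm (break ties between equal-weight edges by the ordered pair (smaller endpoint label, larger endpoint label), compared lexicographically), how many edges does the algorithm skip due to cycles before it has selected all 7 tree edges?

Kruskal's algorithm — process edges by increasing weight (ties by edge label):
n2—n5 (4): add — endpoints in different components.
n6—n7 (4): add — endpoints in different components.
n4—n7 (6): add — endpoints in different components.
n5—n7 (6): add — endpoints in different components.
n3—n4 (8): add — endpoints in different components.
n2—n7 (9): skip — n2 and n7 already connected.
n1—n6 (10): add — endpoints in different components.
n2—n4 (11): skip — n4 and n2 already connected.
n1—n5 (13): skip — n5 and n1 already connected.
n2—n3 (14): skip — n3 and n2 already connected.
n4—n6 (14): skip — n4 and n6 already connected.
n1—n2 (17): skip — n2 and n1 already connected.
n1—n7 (17): skip — n7 and n1 already connected.
n1—n3 (20): skip — n3 and n1 already connected.
n3—n6 (21): skip — n3 and n6 already connected.
n7—n8 (21): add — endpoints in different components.
Edges rejected before the tree was complete: 9.

9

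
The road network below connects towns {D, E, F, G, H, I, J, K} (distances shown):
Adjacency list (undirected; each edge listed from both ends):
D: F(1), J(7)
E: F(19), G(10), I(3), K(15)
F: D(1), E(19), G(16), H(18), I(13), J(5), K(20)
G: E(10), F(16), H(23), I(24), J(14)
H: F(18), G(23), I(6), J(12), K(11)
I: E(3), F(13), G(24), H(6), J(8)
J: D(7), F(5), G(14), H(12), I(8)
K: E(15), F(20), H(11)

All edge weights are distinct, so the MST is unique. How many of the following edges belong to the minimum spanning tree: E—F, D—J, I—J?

Kruskal: consider edges lightest-first.
D—F (1): add — endpoints in different components.
E—I (3): add — endpoints in different components.
F—J (5): add — endpoints in different components.
H—I (6): add — endpoints in different components.
D—J (7): skip — D and J already connected.
I—J (8): add — endpoints in different components.
E—G (10): add — endpoints in different components.
H—K (11): add — endpoints in different components.
MST edge set: {D—F, E—I, F—J, H—I, I—J, E—G, H—K}.
Of the listed edges, {I—J} are in the MST → 1.

1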